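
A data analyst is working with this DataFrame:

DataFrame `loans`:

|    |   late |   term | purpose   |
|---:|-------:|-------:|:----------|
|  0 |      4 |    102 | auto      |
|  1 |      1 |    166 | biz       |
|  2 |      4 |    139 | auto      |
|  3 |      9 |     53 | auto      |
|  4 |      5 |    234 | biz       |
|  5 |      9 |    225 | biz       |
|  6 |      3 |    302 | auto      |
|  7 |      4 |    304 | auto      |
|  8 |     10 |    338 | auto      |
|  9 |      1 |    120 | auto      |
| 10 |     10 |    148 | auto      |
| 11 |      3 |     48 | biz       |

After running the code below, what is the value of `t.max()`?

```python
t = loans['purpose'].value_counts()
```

8

value_counts of purpose:
purpose
auto    8
biz     4
Name: count, dtype: int64
max of the resulting series → 8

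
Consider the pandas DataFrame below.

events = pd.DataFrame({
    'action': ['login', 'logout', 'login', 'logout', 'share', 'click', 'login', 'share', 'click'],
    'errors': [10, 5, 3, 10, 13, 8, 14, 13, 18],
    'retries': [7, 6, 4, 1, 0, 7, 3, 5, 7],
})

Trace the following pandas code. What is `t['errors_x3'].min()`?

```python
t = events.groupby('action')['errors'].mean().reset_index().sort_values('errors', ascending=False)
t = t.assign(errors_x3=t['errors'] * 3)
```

group by action, mean of errors:
action
click     13.0
login      9.0
logout     7.5
share     13.0
Name: errors, dtype: float64
reset_index():
   action  errors
0   click    13.0
1   login     9.0
2  logout     7.5
3   share    13.0
sort by errors descending:
   action  errors
0   click    13.0
3   share    13.0
1   login     9.0
2  logout     7.5
add column errors_x3 = t['errors'] * 3:
   action  errors  errors_x3
0   click    13.0       39.0
3   share    13.0       39.0
1   login     9.0       27.0
2  logout     7.5       22.5
Taking the min of column 'errors_x3' gives 22.5.

22.5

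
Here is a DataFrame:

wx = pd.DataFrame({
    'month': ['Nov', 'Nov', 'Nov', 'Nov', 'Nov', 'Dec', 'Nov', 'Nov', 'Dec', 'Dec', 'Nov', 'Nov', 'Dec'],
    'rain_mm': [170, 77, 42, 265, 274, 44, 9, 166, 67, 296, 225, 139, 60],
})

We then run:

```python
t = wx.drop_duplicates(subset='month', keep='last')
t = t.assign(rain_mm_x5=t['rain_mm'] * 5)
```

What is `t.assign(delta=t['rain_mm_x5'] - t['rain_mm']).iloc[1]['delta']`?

drop duplicate month (keep=last):
   month  rain_mm
11   Nov      139
12   Dec       60
add column rain_mm_x5 = t['rain_mm'] * 5:
   month  rain_mm  rain_mm_x5
11   Nov      139         695
12   Dec       60         300
add column delta = t['rain_mm_x5'] - t['rain_mm']:
   month  rain_mm  rain_mm_x5  delta
11   Nov      139         695    556
12   Dec       60         300    240
Taking the value at position 1, column 'delta' gives 240.

240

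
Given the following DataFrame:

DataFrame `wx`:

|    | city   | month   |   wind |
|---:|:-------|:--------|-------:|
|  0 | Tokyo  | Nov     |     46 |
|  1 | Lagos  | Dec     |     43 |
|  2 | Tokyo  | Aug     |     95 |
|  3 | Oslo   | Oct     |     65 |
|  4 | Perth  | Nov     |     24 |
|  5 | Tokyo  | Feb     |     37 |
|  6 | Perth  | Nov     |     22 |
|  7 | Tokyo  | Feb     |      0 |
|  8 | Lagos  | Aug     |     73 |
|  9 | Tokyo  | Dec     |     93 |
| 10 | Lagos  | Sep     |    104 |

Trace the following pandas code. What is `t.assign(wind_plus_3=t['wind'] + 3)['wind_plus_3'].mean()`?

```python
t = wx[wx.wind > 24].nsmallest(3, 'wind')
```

filter rows where wind > 24:
     city month  wind
0   Tokyo   Nov    46
1   Lagos   Dec    43
2   Tokyo   Aug    95
3    Oslo   Oct    65
5   Tokyo   Feb    37
8   Lagos   Aug    73
9   Tokyo   Dec    93
10  Lagos   Sep   104
take 3 rows with smallest wind:
    city month  wind
5  Tokyo   Feb    37
1  Lagos   Dec    43
0  Tokyo   Nov    46
add column wind_plus_3 = t['wind'] + 3:
    city month  wind  wind_plus_3
5  Tokyo   Feb    37           40
1  Lagos   Dec    43           46
0  Tokyo   Nov    46           49

45.0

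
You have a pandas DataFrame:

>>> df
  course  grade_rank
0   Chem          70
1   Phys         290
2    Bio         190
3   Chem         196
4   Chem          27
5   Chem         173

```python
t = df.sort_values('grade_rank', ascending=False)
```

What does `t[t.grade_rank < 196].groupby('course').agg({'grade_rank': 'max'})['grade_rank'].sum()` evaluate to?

363

sort by grade_rank descending:
  course  grade_rank
1   Phys         290
3   Chem         196
2    Bio         190
5   Chem         173
0   Chem          70
4   Chem          27
filter rows where grade_rank < 196:
  course  grade_rank
2    Bio         190
5   Chem         173
0   Chem          70
4   Chem          27
group by course, max of grade_rank:
        grade_rank
course            
Bio            190
Chem           173
Reading off the sum of column 'grade_rank', we get 363.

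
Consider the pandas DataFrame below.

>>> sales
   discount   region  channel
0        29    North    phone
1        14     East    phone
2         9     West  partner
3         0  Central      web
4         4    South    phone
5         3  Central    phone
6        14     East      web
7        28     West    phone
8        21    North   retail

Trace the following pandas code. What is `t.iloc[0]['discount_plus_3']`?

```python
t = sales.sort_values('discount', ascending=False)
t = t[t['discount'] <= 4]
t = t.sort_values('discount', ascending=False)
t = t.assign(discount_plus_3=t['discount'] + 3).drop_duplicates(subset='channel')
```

7

sort by discount descending:
   discount   region  channel
0        29    North    phone
7        28     West    phone
8        21    North   retail
1        14     East    phone
6        14     East      web
2         9     West  partner
4         4    South    phone
5         3  Central    phone
3         0  Central      web
filter rows where discount <= 4:
   discount   region channel
4         4    South   phone
5         3  Central   phone
3         0  Central     web
sort by discount descending:
   discount   region channel
4         4    South   phone
5         3  Central   phone
3         0  Central     web
add column discount_plus_3 = t['discount'] + 3:
   discount   region channel  discount_plus_3
4         4    South   phone                7
5         3  Central   phone                6
3         0  Central     web                3
drop duplicate channel (keep=first):
   discount   region channel  discount_plus_3
4         4    South   phone                7
3         0  Central     web                3
The value at position 0, column 'discount_plus_3' is 7.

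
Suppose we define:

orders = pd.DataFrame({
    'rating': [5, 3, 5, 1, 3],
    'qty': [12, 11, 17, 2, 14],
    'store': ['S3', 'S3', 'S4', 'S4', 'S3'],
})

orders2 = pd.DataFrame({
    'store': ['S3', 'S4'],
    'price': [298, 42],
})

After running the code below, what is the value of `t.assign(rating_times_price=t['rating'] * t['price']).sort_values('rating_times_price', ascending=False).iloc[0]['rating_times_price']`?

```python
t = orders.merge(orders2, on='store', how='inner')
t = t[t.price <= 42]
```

210

merge on 'store' (how='inner') → 5 rows:
   rating  qty store  price
0       5   12    S3    298
1       3   11    S3    298
2       5   17    S4     42
3       1    2    S4     42
4       3   14    S3    298
filter rows where price <= 42:
   rating  qty store  price
2       5   17    S4     42
3       1    2    S4     42
add column rating_times_price = t['rating'] * t['price']:
   rating  qty store  price  rating_times_price
2       5   17    S4     42                 210
3       1    2    S4     42                  42
sort by rating_times_price descending:
   rating  qty store  price  rating_times_price
2       5   17    S4     42                 210
3       1    2    S4     42                  42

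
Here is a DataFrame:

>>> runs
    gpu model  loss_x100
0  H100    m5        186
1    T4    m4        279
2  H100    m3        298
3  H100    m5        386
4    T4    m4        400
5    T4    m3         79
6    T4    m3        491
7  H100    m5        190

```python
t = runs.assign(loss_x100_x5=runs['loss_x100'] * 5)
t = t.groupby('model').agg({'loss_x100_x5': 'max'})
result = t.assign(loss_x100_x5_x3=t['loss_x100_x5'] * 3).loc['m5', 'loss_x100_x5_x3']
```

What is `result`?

5790

add column loss_x100_x5 = runs['loss_x100'] * 5:
    gpu model  loss_x100  loss_x100_x5
0  H100    m5        186           930
1    T4    m4        279          1395
2  H100    m3        298          1490
3  H100    m5        386          1930
4    T4    m4        400          2000
5    T4    m3         79           395
6    T4    m3        491          2455
7  H100    m5        190           950
group by model, max of loss_x100_x5:
       loss_x100_x5
model              
m3             2455
m4             2000
m5             1930
add column loss_x100_x5_x3 = t['loss_x100_x5'] * 3:
       loss_x100_x5  loss_x100_x5_x3
model                               
m3             2455             7365
m4             2000             6000
m5             1930             5790
Then the value at row 'm5', column 'loss_x100_x5_x3': 5790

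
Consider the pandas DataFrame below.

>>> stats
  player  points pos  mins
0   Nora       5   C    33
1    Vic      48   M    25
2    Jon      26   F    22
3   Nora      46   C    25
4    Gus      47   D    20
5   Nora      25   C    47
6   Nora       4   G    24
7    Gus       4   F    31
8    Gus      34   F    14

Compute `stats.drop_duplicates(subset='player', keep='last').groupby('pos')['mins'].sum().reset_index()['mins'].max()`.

36

drop duplicate player (keep=last):
  player  points pos  mins
1    Vic      48   M    25
2    Jon      26   F    22
6   Nora       4   G    24
8    Gus      34   F    14
group by pos, sum of mins:
pos
F    36
G    24
M    25
Name: mins, dtype: int64
reset_index():
  pos  mins
0   F    36
1   G    24
2   M    25
max of column 'mins' → 36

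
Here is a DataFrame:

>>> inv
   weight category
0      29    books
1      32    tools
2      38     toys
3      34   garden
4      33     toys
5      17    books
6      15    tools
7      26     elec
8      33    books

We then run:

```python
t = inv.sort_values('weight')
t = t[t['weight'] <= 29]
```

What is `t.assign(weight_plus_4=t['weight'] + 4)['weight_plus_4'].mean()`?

sort by weight:
   weight category
6      15    tools
5      17    books
7      26     elec
0      29    books
1      32    tools
4      33     toys
8      33    books
3      34   garden
2      38     toys
filter rows where weight <= 29:
   weight category
6      15    tools
5      17    books
7      26     elec
0      29    books
add column weight_plus_4 = t['weight'] + 4:
   weight category  weight_plus_4
6      15    tools             19
5      17    books             21
7      26     elec             30
0      29    books             33

25.75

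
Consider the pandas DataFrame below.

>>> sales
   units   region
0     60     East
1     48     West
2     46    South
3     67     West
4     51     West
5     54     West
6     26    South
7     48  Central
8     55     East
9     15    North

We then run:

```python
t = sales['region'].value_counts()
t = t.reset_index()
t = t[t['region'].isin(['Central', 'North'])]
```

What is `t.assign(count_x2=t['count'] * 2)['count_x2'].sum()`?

4

value_counts of region:
region
West       4
East       2
South      2
Central    1
North      1
Name: count, dtype: int64
reset_index():
    region  count
0     West      4
1     East      2
2    South      2
3  Central      1
4    North      1
filter rows where region in ['Central', 'North']:
    region  count
3  Central      1
4    North      1
add column count_x2 = t['count'] * 2:
    region  count  count_x2
3  Central      1         2
4    North      1         2
Taking the sum of column 'count_x2' gives 4.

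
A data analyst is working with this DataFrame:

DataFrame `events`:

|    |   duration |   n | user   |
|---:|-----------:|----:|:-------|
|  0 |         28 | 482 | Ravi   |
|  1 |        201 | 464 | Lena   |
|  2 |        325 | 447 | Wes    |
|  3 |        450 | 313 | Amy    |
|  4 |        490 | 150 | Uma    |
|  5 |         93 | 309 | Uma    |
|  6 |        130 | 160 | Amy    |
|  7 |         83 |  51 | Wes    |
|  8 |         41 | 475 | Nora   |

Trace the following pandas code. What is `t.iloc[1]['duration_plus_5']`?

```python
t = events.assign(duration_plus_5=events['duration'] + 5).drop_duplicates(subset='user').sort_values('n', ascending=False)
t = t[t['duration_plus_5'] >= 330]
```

455

add column duration_plus_5 = events['duration'] + 5:
   duration    n  user  duration_plus_5
0        28  482  Ravi               33
1       201  464  Lena              206
2       325  447   Wes              330
3       450  313   Amy              455
4       490  150   Uma              495
5        93  309   Uma               98
6       130  160   Amy              135
7        83   51   Wes               88
8        41  475  Nora               46
drop duplicate user (keep=first):
   duration    n  user  duration_plus_5
0        28  482  Ravi               33
1       201  464  Lena              206
2       325  447   Wes              330
3       450  313   Amy              455
4       490  150   Uma              495
8        41  475  Nora               46
sort by n descending:
   duration    n  user  duration_plus_5
0        28  482  Ravi               33
8        41  475  Nora               46
1       201  464  Lena              206
2       325  447   Wes              330
3       450  313   Amy              455
4       490  150   Uma              495
filter rows where duration_plus_5 >= 330:
   duration    n user  duration_plus_5
2       325  447  Wes              330
3       450  313  Amy              455
4       490  150  Uma              495
So iloc[1]['duration_plus_5'] = 455.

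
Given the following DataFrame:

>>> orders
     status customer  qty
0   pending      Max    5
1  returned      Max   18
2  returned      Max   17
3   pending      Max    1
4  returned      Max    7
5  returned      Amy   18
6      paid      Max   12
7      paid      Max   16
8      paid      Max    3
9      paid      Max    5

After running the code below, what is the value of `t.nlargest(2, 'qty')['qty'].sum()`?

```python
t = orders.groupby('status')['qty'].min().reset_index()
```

10

group by status, min of qty:
status
paid        3
pending     1
returned    7
Name: qty, dtype: int64
reset_index():
     status  qty
0      paid    3
1   pending    1
2  returned    7
take 2 rows with largest qty:
     status  qty
2  returned    7
0      paid    3
sum of column 'qty' → 10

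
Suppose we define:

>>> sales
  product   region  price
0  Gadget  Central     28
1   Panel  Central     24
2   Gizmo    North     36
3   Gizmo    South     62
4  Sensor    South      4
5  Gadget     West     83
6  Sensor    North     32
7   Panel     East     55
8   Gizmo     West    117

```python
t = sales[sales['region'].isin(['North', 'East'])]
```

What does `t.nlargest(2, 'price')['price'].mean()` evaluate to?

filter rows where region in ['North', 'East']:
  product region  price
2   Gizmo  North     36
6  Sensor  North     32
7   Panel   East     55
take 2 rows with largest price:
  product region  price
7   Panel   East     55
2   Gizmo  North     36

45.5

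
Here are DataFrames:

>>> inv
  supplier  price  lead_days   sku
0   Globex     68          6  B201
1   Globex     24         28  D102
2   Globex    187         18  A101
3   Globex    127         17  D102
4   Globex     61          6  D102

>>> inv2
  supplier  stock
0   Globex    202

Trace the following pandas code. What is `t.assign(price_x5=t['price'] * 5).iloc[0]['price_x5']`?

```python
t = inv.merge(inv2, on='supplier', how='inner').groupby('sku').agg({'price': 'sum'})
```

935

merge on 'supplier' (how='inner') → 5 rows:
  supplier  price  lead_days   sku  stock
0   Globex     68          6  B201    202
1   Globex     24         28  D102    202
2   Globex    187         18  A101    202
3   Globex    127         17  D102    202
4   Globex     61          6  D102    202
group by sku, sum of price:
      price
sku        
A101    187
B201     68
D102    212
add column price_x5 = t['price'] * 5:
      price  price_x5
sku                  
A101    187       935
B201     68       340
D102    212      1060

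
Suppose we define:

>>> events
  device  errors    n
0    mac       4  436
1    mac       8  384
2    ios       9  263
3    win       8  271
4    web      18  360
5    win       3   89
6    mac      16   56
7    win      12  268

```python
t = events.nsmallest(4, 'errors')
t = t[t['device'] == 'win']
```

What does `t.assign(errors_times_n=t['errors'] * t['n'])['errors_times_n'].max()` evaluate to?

take 4 rows with smallest errors:
  device  errors    n
5    win       3   89
0    mac       4  436
1    mac       8  384
3    win       8  271
filter rows where device == 'win':
  device  errors    n
5    win       3   89
3    win       8  271
add column errors_times_n = t['errors'] * t['n']:
  device  errors    n  errors_times_n
5    win       3   89             267
3    win       8  271            2168
The max of column 'errors_times_n' is 2168.

2168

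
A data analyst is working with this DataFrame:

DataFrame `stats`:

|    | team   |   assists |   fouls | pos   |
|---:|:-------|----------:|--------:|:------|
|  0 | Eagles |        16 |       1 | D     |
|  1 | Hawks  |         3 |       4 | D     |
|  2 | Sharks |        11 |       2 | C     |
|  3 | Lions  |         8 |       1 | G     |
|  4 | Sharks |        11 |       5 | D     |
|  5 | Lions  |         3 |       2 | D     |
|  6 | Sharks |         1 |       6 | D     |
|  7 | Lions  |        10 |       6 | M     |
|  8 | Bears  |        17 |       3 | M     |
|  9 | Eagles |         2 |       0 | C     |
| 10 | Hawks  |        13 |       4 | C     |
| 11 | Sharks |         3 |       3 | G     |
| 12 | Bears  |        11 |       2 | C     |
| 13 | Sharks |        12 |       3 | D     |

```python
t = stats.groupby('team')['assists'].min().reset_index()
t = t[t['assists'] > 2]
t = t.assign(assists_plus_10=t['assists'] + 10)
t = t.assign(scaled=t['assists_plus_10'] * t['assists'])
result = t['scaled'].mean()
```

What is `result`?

103.0

group by team, min of assists:
team
Bears     11
Eagles     2
Hawks      3
Lions      3
Sharks     1
Name: assists, dtype: int64
reset_index():
     team  assists
0   Bears       11
1  Eagles        2
2   Hawks        3
3   Lions        3
4  Sharks        1
filter rows where assists > 2:
    team  assists
0  Bears       11
2  Hawks        3
3  Lions        3
add column assists_plus_10 = t['assists'] + 10:
    team  assists  assists_plus_10
0  Bears       11               21
2  Hawks        3               13
3  Lions        3               13
add column scaled = t['assists_plus_10'] * t['assists']:
    team  assists  assists_plus_10  scaled
0  Bears       11               21     231
2  Hawks        3               13      39
3  Lions        3               13      39
Reading off the mean of column 'scaled', we get 103.0.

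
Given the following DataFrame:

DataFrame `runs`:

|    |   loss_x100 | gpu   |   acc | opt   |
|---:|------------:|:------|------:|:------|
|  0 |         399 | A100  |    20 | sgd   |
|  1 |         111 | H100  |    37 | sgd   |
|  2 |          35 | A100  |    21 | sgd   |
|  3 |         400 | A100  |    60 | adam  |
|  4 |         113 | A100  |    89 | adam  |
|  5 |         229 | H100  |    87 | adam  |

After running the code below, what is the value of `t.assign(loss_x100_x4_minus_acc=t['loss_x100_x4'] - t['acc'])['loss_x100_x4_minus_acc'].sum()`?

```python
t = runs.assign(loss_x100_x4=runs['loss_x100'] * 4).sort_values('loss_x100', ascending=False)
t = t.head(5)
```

4715

add column loss_x100_x4 = runs['loss_x100'] * 4:
   loss_x100   gpu  acc   opt  loss_x100_x4
0        399  A100   20   sgd          1596
1        111  H100   37   sgd           444
2         35  A100   21   sgd           140
3        400  A100   60  adam          1600
4        113  A100   89  adam           452
5        229  H100   87  adam           916
sort by loss_x100 descending:
   loss_x100   gpu  acc   opt  loss_x100_x4
3        400  A100   60  adam          1600
0        399  A100   20   sgd          1596
5        229  H100   87  adam           916
4        113  A100   89  adam           452
1        111  H100   37   sgd           444
2         35  A100   21   sgd           140
take first 5 rows:
   loss_x100   gpu  acc   opt  loss_x100_x4
3        400  A100   60  adam          1600
0        399  A100   20   sgd          1596
5        229  H100   87  adam           916
4        113  A100   89  adam           452
1        111  H100   37   sgd           444
add column loss_x100_x4_minus_acc = t['loss_x100_x4'] - t['acc']:
   loss_x100   gpu  acc   opt  loss_x100_x4  loss_x100_x4_minus_acc
3        400  A100   60  adam          1600                    1540
0        399  A100   20   sgd          1596                    1576
5        229  H100   87  adam           916                     829
4        113  A100   89  adam           452                     363
1        111  H100   37   sgd           444                     407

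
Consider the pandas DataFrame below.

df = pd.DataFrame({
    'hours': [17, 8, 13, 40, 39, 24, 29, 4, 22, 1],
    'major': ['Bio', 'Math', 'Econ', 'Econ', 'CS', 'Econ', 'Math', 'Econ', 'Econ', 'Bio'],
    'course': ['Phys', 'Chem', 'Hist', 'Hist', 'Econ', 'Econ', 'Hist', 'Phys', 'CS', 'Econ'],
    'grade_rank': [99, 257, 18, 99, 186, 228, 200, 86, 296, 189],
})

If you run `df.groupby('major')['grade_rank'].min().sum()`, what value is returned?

503

group by major, min of grade_rank:
major
Bio      99
CS      186
Econ     18
Math    200
Name: grade_rank, dtype: int64
Then the sum of the resulting series: 503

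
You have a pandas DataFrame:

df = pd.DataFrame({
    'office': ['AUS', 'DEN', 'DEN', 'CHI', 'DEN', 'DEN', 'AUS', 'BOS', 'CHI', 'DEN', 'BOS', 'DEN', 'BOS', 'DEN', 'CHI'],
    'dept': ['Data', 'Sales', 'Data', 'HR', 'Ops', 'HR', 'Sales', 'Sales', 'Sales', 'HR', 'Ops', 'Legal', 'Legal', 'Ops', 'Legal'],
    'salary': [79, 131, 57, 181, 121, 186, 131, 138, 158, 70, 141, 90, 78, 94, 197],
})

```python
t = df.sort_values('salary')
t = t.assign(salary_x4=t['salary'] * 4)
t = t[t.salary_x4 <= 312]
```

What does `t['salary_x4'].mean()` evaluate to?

sort by salary:
   office   dept  salary
2     DEN   Data      57
9     DEN     HR      70
12    BOS  Legal      78
0     AUS   Data      79
11    DEN  Legal      90
13    DEN    Ops      94
4     DEN    Ops     121
1     DEN  Sales     131
6     AUS  Sales     131
7     BOS  Sales     138
10    BOS    Ops     141
8     CHI  Sales     158
3     CHI     HR     181
5     DEN     HR     186
14    CHI  Legal     197
add column salary_x4 = t['salary'] * 4:
   office   dept  salary  salary_x4
2     DEN   Data      57        228
9     DEN     HR      70        280
12    BOS  Legal      78        312
0     AUS   Data      79        316
11    DEN  Legal      90        360
13    DEN    Ops      94        376
4     DEN    Ops     121        484
1     DEN  Sales     131        524
6     AUS  Sales     131        524
7     BOS  Sales     138        552
10    BOS    Ops     141        564
8     CHI  Sales     158        632
3     CHI     HR     181        724
5     DEN     HR     186        744
14    CHI  Legal     197        788
filter rows where salary_x4 <= 312:
   office   dept  salary  salary_x4
2     DEN   Data      57        228
9     DEN     HR      70        280
12    BOS  Legal      78        312
Hence 273.333333333.

273.333333333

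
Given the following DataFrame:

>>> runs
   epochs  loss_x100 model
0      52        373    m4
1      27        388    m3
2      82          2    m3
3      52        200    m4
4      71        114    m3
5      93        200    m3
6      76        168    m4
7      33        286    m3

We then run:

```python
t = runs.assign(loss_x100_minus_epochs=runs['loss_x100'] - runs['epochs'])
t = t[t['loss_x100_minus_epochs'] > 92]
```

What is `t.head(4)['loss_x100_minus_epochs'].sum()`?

add column loss_x100_minus_epochs = runs['loss_x100'] - runs['epochs']:
   epochs  loss_x100 model  loss_x100_minus_epochs
0      52        373    m4                     321
1      27        388    m3                     361
2      82          2    m3                     -80
3      52        200    m4                     148
4      71        114    m3                      43
5      93        200    m3                     107
6      76        168    m4                      92
7      33        286    m3                     253
filter rows where loss_x100_minus_epochs > 92:
   epochs  loss_x100 model  loss_x100_minus_epochs
0      52        373    m4                     321
1      27        388    m3                     361
3      52        200    m4                     148
5      93        200    m3                     107
7      33        286    m3                     253
take first 4 rows:
   epochs  loss_x100 model  loss_x100_minus_epochs
0      52        373    m4                     321
1      27        388    m3                     361
3      52        200    m4                     148
5      93        200    m3                     107
Hence 937.

937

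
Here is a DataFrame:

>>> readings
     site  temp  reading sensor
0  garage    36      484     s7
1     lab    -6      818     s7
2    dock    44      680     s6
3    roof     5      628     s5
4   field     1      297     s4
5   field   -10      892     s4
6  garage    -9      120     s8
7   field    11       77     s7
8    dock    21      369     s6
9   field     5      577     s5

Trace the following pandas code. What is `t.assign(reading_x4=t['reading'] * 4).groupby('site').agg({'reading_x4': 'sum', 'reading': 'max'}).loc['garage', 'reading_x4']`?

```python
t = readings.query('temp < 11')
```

filter rows where temp < 11:
     site  temp  reading sensor
1     lab    -6      818     s7
3    roof     5      628     s5
4   field     1      297     s4
5   field   -10      892     s4
6  garage    -9      120     s8
9   field     5      577     s5
add column reading_x4 = t['reading'] * 4:
     site  temp  reading sensor  reading_x4
1     lab    -6      818     s7        3272
3    roof     5      628     s5        2512
4   field     1      297     s4        1188
5   field   -10      892     s4        3568
6  garage    -9      120     s8         480
9   field     5      577     s5        2308
group by site: sum(reading_x4), max(reading):
        reading_x4  reading
site                       
field         7064      892
garage         480      120
lab           3272      818
roof          2512      628
Reading off the value at row 'garage', column 'reading_x4', we get 480.

480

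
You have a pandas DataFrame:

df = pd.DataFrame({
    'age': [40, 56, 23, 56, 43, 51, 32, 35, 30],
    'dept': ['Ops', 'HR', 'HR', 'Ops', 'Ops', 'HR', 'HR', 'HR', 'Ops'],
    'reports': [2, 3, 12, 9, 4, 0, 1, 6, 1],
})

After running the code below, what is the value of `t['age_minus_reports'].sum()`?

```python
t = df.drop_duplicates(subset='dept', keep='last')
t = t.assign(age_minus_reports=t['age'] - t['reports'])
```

drop duplicate dept (keep=last):
   age dept  reports
7   35   HR        6
8   30  Ops        1
add column age_minus_reports = t['age'] - t['reports']:
   age dept  reports  age_minus_reports
7   35   HR        6                 29
8   30  Ops        1                 29
So sum() = 58.

58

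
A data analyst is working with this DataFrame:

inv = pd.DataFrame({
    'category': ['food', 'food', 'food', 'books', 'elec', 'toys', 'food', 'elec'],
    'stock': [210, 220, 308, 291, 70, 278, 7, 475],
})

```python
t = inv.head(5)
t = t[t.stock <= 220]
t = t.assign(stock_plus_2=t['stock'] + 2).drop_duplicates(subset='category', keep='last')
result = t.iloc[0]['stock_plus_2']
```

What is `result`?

take first 5 rows:
  category  stock
0     food    210
1     food    220
2     food    308
3    books    291
4     elec     70
filter rows where stock <= 220:
  category  stock
0     food    210
1     food    220
4     elec     70
add column stock_plus_2 = t['stock'] + 2:
  category  stock  stock_plus_2
0     food    210           212
1     food    220           222
4     elec     70            72
drop duplicate category (keep=last):
  category  stock  stock_plus_2
1     food    220           222
4     elec     70            72
The value at position 0, column 'stock_plus_2' is 222.

222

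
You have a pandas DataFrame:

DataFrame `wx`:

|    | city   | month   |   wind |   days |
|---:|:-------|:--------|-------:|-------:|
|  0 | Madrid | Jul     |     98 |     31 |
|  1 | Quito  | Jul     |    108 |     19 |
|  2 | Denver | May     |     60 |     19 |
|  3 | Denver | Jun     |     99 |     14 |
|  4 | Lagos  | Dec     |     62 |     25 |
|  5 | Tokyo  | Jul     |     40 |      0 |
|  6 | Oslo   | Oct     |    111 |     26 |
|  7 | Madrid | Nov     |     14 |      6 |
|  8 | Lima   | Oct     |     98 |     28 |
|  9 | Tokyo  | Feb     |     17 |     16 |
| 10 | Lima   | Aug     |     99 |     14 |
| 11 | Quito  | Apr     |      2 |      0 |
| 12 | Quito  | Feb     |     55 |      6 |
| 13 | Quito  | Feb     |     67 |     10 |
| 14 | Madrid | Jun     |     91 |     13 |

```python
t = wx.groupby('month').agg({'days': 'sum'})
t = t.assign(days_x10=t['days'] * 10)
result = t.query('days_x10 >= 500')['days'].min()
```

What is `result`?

group by month, sum of days:
       days
month      
Apr       0
Aug      14
Dec      25
Feb      32
Jul      50
Jun      27
May      19
Nov       6
Oct      54
add column days_x10 = t['days'] * 10:
       days  days_x10
month                
Apr       0         0
Aug      14       140
Dec      25       250
Feb      32       320
Jul      50       500
Jun      27       270
May      19       190
Nov       6        60
Oct      54       540
filter rows where days_x10 >= 500:
       days  days_x10
month                
Jul      50       500
Oct      54       540

50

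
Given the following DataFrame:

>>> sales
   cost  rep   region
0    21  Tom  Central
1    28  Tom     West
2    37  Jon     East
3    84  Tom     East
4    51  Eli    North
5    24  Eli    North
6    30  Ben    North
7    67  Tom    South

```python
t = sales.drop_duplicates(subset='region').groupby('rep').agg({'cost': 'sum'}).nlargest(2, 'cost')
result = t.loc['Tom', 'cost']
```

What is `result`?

drop duplicate region (keep=first):
   cost  rep   region
0    21  Tom  Central
1    28  Tom     West
2    37  Jon     East
4    51  Eli    North
7    67  Tom    South
group by rep, sum of cost:
     cost
rep      
Eli    51
Jon    37
Tom   116
take 2 rows with largest cost:
     cost
rep      
Tom   116
Eli    51

116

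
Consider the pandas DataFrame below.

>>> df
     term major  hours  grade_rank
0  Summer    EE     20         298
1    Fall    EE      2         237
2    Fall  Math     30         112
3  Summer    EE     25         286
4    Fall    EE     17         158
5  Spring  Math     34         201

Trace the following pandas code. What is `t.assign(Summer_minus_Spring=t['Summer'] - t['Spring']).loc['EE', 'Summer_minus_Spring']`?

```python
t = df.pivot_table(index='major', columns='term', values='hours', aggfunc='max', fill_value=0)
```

pivot: rows=major, cols=term, max(hours):
term   Fall  Spring  Summer
major                      
EE       17       0      25
Math     30      34       0
add column Summer_minus_Spring = t['Summer'] - t['Spring']:
term   Fall  Spring  Summer  Summer_minus_Spring
major                                           
EE       17       0      25                   25
Math     30      34       0                  -34
The value at row 'EE', column 'Summer_minus_Spring' is 25.

25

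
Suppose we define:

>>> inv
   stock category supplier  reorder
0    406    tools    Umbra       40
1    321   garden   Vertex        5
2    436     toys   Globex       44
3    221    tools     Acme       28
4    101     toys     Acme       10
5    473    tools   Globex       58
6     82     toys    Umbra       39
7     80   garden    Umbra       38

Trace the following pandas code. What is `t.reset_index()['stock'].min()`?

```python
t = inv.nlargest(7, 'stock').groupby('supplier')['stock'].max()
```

take 7 rows with largest stock:
   stock category supplier  reorder
5    473    tools   Globex       58
2    436     toys   Globex       44
0    406    tools    Umbra       40
1    321   garden   Vertex        5
3    221    tools     Acme       28
4    101     toys     Acme       10
6     82     toys    Umbra       39
group by supplier, max of stock:
supplier
Acme      221
Globex    473
Umbra     406
Vertex    321
Name: stock, dtype: int64
reset_index():
  supplier  stock
0     Acme    221
1   Globex    473
2    Umbra    406
3   Vertex    321
Taking the min of column 'stock' gives 221.

221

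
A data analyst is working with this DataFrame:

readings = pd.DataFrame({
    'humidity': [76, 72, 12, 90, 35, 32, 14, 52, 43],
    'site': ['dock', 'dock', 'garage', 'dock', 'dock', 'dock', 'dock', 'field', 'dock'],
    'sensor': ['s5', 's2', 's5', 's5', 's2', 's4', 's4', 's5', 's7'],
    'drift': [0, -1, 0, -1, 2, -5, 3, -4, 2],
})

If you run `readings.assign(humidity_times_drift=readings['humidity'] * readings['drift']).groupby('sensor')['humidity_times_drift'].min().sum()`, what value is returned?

-354

add column humidity_times_drift = readings['humidity'] * readings['drift']:
   humidity    site sensor  drift  humidity_times_drift
0        76    dock     s5      0                     0
1        72    dock     s2     -1                   -72
2        12  garage     s5      0                     0
3        90    dock     s5     -1                   -90
4        35    dock     s2      2                    70
5        32    dock     s4     -5                  -160
6        14    dock     s4      3                    42
7        52   field     s5     -4                  -208
8        43    dock     s7      2                    86
group by sensor, min of humidity_times_drift:
sensor
s2    -72
s4   -160
s5   -208
s7     86
Name: humidity_times_drift, dtype: int64
So sum() = -354.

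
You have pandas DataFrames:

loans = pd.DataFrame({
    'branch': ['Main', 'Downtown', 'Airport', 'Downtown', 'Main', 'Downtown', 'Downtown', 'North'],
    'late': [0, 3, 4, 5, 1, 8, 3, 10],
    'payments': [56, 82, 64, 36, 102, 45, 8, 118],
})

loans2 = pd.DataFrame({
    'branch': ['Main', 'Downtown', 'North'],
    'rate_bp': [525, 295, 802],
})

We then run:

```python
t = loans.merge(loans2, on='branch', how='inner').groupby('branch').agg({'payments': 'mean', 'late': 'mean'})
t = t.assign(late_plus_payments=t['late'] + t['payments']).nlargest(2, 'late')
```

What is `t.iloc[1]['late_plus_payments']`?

47.5

merge on 'branch' (how='inner') → 7 rows:
     branch  late  payments  rate_bp
0      Main     0        56      525
1  Downtown     3        82      295
2  Downtown     5        36      295
3      Main     1       102      525
4  Downtown     8        45      295
5  Downtown     3         8      295
6     North    10       118      802
group by branch: mean(payments), mean(late):
          payments   late
branch                   
Downtown     42.75   4.75
Main         79.00   0.50
North       118.00  10.00
add column late_plus_payments = t['late'] + t['payments']:
          payments   late  late_plus_payments
branch                                       
Downtown     42.75   4.75                47.5
Main         79.00   0.50                79.5
North       118.00  10.00               128.0
take 2 rows with largest late:
          payments   late  late_plus_payments
branch                                       
North       118.00  10.00               128.0
Downtown     42.75   4.75                47.5
Taking the value at position 1, column 'late_plus_payments' gives 47.5.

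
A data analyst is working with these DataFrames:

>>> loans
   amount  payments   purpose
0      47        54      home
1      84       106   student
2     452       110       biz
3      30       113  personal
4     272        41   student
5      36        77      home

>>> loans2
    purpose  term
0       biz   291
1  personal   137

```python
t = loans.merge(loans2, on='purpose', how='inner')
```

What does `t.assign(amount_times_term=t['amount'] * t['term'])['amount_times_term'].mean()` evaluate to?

67821.0

merge on 'purpose' (how='inner') → 2 rows:
   amount  payments   purpose  term
0     452       110       biz   291
1      30       113  personal   137
add column amount_times_term = t['amount'] * t['term']:
   amount  payments   purpose  term  amount_times_term
0     452       110       biz   291             131532
1      30       113  personal   137               4110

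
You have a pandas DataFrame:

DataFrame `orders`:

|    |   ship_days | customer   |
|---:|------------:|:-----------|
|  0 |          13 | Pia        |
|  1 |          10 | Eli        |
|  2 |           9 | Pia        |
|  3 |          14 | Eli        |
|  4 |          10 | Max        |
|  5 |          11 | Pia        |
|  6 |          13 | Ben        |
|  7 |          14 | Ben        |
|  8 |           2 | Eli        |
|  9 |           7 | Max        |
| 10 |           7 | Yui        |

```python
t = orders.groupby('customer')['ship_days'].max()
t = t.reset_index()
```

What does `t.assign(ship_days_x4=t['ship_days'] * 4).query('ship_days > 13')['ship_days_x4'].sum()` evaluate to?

group by customer, max of ship_days:
customer
Ben    14
Eli    14
Max    10
Pia    13
Yui     7
Name: ship_days, dtype: int64
reset_index():
  customer  ship_days
0      Ben         14
1      Eli         14
2      Max         10
3      Pia         13
4      Yui          7
add column ship_days_x4 = t['ship_days'] * 4:
  customer  ship_days  ship_days_x4
0      Ben         14            56
1      Eli         14            56
2      Max         10            40
3      Pia         13            52
4      Yui          7            28
filter rows where ship_days > 13:
  customer  ship_days  ship_days_x4
0      Ben         14            56
1      Eli         14            56
sum of column 'ship_days_x4' → 112

112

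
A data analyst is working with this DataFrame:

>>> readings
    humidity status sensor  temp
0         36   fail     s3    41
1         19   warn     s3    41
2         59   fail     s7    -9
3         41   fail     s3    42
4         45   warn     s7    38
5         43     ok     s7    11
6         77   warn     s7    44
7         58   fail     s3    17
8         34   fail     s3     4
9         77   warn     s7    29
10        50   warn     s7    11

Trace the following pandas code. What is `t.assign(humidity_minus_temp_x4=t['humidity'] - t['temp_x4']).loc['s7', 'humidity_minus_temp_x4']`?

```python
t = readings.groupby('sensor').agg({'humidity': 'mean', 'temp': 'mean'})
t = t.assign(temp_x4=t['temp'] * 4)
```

group by sensor: mean(humidity), mean(temp):
        humidity       temp
sensor                     
s3          37.6  29.000000
s7          58.5  20.666667
add column temp_x4 = t['temp'] * 4:
        humidity       temp     temp_x4
sensor                                 
s3          37.6  29.000000  116.000000
s7          58.5  20.666667   82.666667
add column humidity_minus_temp_x4 = t['humidity'] - t['temp_x4']:
        humidity       temp     temp_x4  humidity_minus_temp_x4
sensor                                                         
s3          37.6  29.000000  116.000000              -78.400000
s7          58.5  20.666667   82.666667              -24.166667
Taking the value at row 's7', column 'humidity_minus_temp_x4' gives -24.1666666667.

-24.1666666667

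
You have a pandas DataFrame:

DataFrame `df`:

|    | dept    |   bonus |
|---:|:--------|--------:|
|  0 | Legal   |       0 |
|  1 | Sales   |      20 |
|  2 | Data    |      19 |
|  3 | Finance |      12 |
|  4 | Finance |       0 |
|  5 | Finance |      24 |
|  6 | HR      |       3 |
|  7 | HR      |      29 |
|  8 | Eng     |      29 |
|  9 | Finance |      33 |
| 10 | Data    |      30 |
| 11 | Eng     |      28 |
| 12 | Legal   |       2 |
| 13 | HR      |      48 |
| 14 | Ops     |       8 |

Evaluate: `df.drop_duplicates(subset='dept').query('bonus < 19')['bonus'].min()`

drop duplicate dept (keep=first):
       dept  bonus
0     Legal      0
1     Sales     20
2      Data     19
3   Finance     12
6        HR      3
8       Eng     29
14      Ops      8
filter rows where bonus < 19:
       dept  bonus
0     Legal      0
3   Finance     12
6        HR      3
14      Ops      8
Finally, min of column 'bonus' = 0.

0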